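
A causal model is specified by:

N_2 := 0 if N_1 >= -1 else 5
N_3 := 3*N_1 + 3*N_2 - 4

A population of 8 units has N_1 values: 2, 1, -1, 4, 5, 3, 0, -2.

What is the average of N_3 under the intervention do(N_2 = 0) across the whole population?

0.5

Under do(N_2=0), N_2's equation is replaced by N_2=0 for every unit. Per-unit N_3: 2, -1, -7, 8, 11, 5, -4, -10. Mean = 0.5.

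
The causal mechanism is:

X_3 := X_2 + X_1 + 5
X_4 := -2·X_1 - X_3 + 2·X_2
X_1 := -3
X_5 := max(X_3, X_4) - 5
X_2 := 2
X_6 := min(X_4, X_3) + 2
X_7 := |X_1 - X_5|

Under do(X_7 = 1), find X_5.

1

The intervention breaks the incoming arrows to X_7: X_7 := |X_1 - X_5| no longer applies, and X_7 = 1.
X_5 is not downstream of the intervention, so its value is determined by the original equations.
X_3 = X_2 + X_1 + 5  [with X_2=2, X_1=-3]  = 4
X_4 = -2·X_1 - X_3 + 2·X_2  [with X_1=-3, X_3=4, X_2=2]  = 6
X_5 = max(X_3, X_4) - 5  [with X_3=4, X_4=6]  = 1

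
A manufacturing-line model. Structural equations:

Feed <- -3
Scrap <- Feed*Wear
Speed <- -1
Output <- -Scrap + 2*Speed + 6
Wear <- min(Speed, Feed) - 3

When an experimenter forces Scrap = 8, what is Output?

Intervening sets Scrap = 8 and removes its equation (Scrap <- Feed*Wear).
Output = -Scrap + 2*Speed + 6  [with Scrap=8, Speed=-1]  = -4

-4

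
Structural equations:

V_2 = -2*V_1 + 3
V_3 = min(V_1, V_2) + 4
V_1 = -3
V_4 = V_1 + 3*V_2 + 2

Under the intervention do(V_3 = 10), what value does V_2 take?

9

Under do(V_3=10), the mechanism V_3 = min(V_1, V_2) + 4 is discarded; V_3 is fixed at 10.
Since V_2 is not a descendant of the intervened variable, it is unaffected.
V_2 = -2*V_1 + 3  [with V_1=-3]  = 9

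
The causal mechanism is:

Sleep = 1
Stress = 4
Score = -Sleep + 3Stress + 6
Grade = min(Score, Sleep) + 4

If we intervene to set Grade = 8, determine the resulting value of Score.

Under do(Grade=8), the mechanism Grade = min(Score, Sleep) + 4 is discarded; Grade is fixed at 8.
Since Score is not a descendant of the intervened variable, it is unaffected.
Score = -Sleep + 3Stress + 6  [with Sleep=1, Stress=4]  = 17

17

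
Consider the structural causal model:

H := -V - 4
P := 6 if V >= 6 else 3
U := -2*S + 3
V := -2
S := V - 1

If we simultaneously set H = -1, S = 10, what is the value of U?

-17

Setting H = -1, S = 10 by intervention discards those variables' equations.
U = -2*S + 3  [with S=10]  = -17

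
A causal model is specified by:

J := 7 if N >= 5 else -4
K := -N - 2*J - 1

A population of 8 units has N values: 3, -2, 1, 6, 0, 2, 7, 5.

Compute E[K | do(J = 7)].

-17.75

do(J=7) breaks J's dependence on N. With J=7 fixed, K across the units is -18, -13, -16, -21, -15, -17, -22, -20, mean -17.75.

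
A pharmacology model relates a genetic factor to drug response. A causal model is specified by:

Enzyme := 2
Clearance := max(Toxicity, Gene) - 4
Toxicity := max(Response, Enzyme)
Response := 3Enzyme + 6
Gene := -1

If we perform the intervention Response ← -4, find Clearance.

-2

do(Response=-4) replaces the equation Response := 3Enzyme + 6 with the constant Response = -4.
Toxicity = max(Response, Enzyme)  [with Response=-4, Enzyme=2]  = 2
Clearance = max(Toxicity, Gene) - 4  [with Toxicity=2, Gene=-1]  = -2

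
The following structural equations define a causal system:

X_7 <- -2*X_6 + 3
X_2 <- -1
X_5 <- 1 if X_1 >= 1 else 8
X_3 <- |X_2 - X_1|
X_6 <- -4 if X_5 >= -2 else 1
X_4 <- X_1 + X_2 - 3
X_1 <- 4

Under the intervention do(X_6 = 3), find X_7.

-3

Intervening sets X_6 = 3 and removes its equation (X_6 <- -4 if X_5 >= -2 else 1).
X_7 = -2*X_6 + 3  [with X_6=3]  = -3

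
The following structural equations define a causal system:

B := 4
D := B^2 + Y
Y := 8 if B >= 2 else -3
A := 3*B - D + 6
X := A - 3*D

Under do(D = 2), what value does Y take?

8

Under do(D=2), the mechanism D := B^2 + Y is discarded; D is fixed at 2.
Since Y is not a descendant of the intervened variable, it is unaffected.
Y = 8 if B >= 2 else -3  [with B=4]  = 8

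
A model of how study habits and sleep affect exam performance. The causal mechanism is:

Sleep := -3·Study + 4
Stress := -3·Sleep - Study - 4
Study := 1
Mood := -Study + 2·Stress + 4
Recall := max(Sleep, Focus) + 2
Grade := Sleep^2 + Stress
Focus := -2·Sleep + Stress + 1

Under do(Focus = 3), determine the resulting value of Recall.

5

Under do(Focus=3), the mechanism Focus := -2·Sleep + Stress + 1 is discarded; Focus is fixed at 3.
Sleep = -3·Study + 4  [with Study=1]  = 1
Recall = max(Sleep, Focus) + 2  [with Sleep=1, Focus=3]  = 5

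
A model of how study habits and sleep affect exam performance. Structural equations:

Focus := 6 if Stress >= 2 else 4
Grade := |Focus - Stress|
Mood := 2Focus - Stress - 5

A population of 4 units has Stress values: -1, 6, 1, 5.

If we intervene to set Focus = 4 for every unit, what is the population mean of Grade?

2.75

The intervention sets Focus=4 in all 4 units regardless of Stress. Recomputing Grade per unit gives 5, 2, 3, 1; average 2.75.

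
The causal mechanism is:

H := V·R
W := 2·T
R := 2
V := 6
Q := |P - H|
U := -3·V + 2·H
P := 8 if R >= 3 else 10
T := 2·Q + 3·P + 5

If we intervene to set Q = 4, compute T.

43

Intervening sets Q = 4 and removes its equation (Q := |P - H|).
P = 8 if R >= 3 else 10  [with R=2]  = 10
T = 2·Q + 3·P + 5  [with Q=4, P=10]  = 43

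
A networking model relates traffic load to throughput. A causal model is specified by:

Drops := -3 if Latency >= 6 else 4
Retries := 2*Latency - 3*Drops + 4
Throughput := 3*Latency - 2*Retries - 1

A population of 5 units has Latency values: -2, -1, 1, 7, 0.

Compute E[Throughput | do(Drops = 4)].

14

do(Drops=4) breaks Drops's dependence on Latency. With Drops=4 fixed, Throughput across the units is 17, 16, 14, 8, 15, mean 14.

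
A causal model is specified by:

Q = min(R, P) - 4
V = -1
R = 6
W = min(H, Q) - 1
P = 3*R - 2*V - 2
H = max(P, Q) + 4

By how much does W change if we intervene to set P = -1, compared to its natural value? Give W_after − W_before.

The intervention breaks the incoming arrows to P: P = 3*R - 2*V - 2 no longer applies, and P = -1.
Q = min(R, P) - 4  [with R=6, P=-1]  = -5
H = max(P, Q) + 4  [with P=-1, Q=-5]  = 3
W = min(H, Q) - 1  [with H=3, Q=-5]  = -6
Without intervention: P = 3*R - 2*V - 2  [with R=6, V=-1]  = 18; Q = min(R, P) - 4  [with R=6, P=18]  = 2; H = max(P, Q) + 4  [with P=18, Q=2]  = 22; W = min(H, Q) - 1  [with H=22, Q=2]  = 1.
Change = -6 − 1 = -7.

-7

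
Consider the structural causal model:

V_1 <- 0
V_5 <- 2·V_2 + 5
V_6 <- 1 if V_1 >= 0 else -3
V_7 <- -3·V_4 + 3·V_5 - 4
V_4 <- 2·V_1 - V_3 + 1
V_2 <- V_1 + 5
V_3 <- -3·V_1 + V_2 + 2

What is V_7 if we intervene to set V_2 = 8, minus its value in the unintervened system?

27

Under do(V_2=8), the mechanism V_2 <- V_1 + 5 is discarded; V_2 is fixed at 8.
V_3 = -3·V_1 + V_2 + 2  [with V_1=0, V_2=8]  = 10
V_4 = 2·V_1 - V_3 + 1  [with V_1=0, V_3=10]  = -9
V_5 = 2·V_2 + 5  [with V_2=8]  = 21
V_7 = -3·V_4 + 3·V_5 - 4  [with V_4=-9, V_5=21]  = 86
Without intervention: V_2 = V_1 + 5  [with V_1=0]  = 5; V_3 = -3·V_1 + V_2 + 2  [with V_1=0, V_2=5]  = 7; V_4 = 2·V_1 - V_3 + 1  [with V_1=0, V_3=7]  = -6; V_5 = 2·V_2 + 5  [with V_2=5]  = 15; V_7 = -3·V_4 + 3·V_5 - 4  [with V_4=-6, V_5=15]  = 59.
Change = 86 − 59 = 27.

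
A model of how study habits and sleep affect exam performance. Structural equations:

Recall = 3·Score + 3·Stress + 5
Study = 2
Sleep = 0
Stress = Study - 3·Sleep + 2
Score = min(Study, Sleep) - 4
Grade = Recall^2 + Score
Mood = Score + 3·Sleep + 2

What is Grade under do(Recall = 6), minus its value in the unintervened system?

Intervening sets Recall = 6 and removes its equation (Recall = 3·Score + 3·Stress + 5).
Score = min(Study, Sleep) - 4  [with Study=2, Sleep=0]  = -4
Grade = Recall^2 + Score  [with Recall=6, Score=-4]  = 32
Without intervention: Stress = Study - 3·Sleep + 2  [with Study=2, Sleep=0]  = 4; Score = min(Study, Sleep) - 4  [with Study=2, Sleep=0]  = -4; Recall = 3·Score + 3·Stress + 5  [with Score=-4, Stress=4]  = 5; Grade = Recall^2 + Score  [with Recall=5, Score=-4]  = 21.
Change = 32 − 21 = 11.

11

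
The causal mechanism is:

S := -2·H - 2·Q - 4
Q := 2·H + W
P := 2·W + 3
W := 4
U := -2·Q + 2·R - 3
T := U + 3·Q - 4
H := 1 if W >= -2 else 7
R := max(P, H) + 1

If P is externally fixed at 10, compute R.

11

Intervening sets P = 10 and removes its equation (P := 2·W + 3).
H = 1 if W >= -2 else 7  [with W=4]  = 1
R = max(P, H) + 1  [with P=10, H=1]  = 11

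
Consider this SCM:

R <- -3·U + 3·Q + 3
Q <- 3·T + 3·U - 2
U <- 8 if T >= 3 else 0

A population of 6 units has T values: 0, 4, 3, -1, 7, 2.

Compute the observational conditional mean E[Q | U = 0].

E[Q|U=0] averages over only the 3 units with U=0 (T = 0, -1, 2): Q = -2, -5, 4, mean -1.

-1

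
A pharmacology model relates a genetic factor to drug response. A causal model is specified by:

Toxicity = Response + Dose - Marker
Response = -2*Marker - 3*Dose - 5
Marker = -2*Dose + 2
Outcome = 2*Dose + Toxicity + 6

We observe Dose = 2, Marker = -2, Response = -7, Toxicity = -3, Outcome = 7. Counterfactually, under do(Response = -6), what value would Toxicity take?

The intervention breaks the incoming arrows to Response: Response = -2*Marker - 3*Dose - 5 no longer applies, and Response = -6.
Marker = -2*Dose + 2  [with Dose=2]  = -2
Toxicity = Response + Dose - Marker  [with Response=-6, Dose=2, Marker=-2]  = -2

-2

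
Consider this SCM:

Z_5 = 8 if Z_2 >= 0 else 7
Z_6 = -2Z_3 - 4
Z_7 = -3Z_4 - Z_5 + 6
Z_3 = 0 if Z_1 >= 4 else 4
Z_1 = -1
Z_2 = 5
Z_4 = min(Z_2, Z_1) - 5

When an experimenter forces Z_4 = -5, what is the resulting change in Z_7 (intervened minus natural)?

The intervention breaks the incoming arrows to Z_4: Z_4 = min(Z_2, Z_1) - 5 no longer applies, and Z_4 = -5.
Z_5 = 8 if Z_2 >= 0 else 7  [with Z_2=5]  = 8
Z_7 = -3Z_4 - Z_5 + 6  [with Z_4=-5, Z_5=8]  = 13
Without intervention: Z_4 = min(Z_2, Z_1) - 5  [with Z_2=5, Z_1=-1]  = -6; Z_5 = 8 if Z_2 >= 0 else 7  [with Z_2=5]  = 8; Z_7 = -3Z_4 - Z_5 + 6  [with Z_4=-6, Z_5=8]  = 16.
Change = 13 − 16 = -3.

-3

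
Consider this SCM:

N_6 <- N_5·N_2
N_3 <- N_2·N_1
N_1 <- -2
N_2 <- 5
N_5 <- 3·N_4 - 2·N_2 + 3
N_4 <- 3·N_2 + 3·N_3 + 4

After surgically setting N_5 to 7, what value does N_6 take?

35

The intervention breaks the incoming arrows to N_5: N_5 <- 3·N_4 - 2·N_2 + 3 no longer applies, and N_5 = 7.
N_6 = N_5·N_2  [with N_5=7, N_2=5]  = 35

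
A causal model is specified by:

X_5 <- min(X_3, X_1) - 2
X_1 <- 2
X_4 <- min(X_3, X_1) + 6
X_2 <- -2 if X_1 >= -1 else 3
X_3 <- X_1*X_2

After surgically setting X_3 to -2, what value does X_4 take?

The intervention breaks the incoming arrows to X_3: X_3 <- X_1*X_2 no longer applies, and X_3 = -2.
X_4 = min(X_3, X_1) + 6  [with X_3=-2, X_1=2]  = 4

4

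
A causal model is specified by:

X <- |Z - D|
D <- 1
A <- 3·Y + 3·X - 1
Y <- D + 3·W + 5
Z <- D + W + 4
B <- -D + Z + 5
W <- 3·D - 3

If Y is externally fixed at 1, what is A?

14

The intervention breaks the incoming arrows to Y: Y <- D + 3·W + 5 no longer applies, and Y = 1.
W = 3·D - 3  [with D=1]  = 0
Z = D + W + 4  [with D=1, W=0]  = 5
X = |Z - D|  [with Z=5, D=1]  = 4
A = 3·Y + 3·X - 1  [with Y=1, X=4]  = 14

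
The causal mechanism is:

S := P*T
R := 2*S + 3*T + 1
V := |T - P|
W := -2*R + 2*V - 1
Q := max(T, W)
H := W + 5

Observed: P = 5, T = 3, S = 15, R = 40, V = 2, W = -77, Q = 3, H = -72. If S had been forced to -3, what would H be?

0

The intervention breaks the incoming arrows to S: S := P*T no longer applies, and S = -3.
R = 2*S + 3*T + 1  [with S=-3, T=3]  = 4
V = |T - P|  [with T=3, P=5]  = 2
W = -2*R + 2*V - 1  [with R=4, V=2]  = -5
H = W + 5  [with W=-5]  = 0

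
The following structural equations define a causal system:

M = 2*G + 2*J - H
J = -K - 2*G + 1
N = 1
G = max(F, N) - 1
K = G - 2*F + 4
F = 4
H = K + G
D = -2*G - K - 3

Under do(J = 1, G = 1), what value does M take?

6

Setting J = 1, G = 1 by intervention discards those variables' equations.
K = G - 2*F + 4  [with G=1, F=4]  = -3
H = K + G  [with K=-3, G=1]  = -2
M = 2*G + 2*J - H  [with G=1, J=1, H=-2]  = 6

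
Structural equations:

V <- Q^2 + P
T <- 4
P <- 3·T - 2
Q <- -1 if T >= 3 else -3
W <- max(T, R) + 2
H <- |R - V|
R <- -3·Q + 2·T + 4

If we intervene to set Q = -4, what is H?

2

The intervention breaks the incoming arrows to Q: Q <- -1 if T >= 3 else -3 no longer applies, and Q = -4.
P = 3·T - 2  [with T=4]  = 10
R = -3·Q + 2·T + 4  [with Q=-4, T=4]  = 24
V = Q^2 + P  [with Q=-4, P=10]  = 26
H = |R - V|  [with R=24, V=26]  = 2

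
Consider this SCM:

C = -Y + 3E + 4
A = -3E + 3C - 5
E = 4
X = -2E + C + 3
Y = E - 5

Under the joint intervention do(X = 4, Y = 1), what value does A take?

28

Setting X = 4, Y = 1 by intervention discards those variables' equations.
C = -Y + 3E + 4  [with Y=1, E=4]  = 15
A = -3E + 3C - 5  [with E=4, C=15]  = 28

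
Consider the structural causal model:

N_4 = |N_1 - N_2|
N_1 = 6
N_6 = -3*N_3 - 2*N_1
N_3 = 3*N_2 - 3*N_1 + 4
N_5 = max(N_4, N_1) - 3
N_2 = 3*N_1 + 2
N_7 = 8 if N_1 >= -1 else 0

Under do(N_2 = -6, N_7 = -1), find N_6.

84

Under do(N_2 = -6, N_7 = -1), each intervened variable's structural equation is replaced by its fixed value.
N_3 = 3*N_2 - 3*N_1 + 4  [with N_2=-6, N_1=6]  = -32
N_6 = -3*N_3 - 2*N_1  [with N_3=-32, N_1=6]  = 84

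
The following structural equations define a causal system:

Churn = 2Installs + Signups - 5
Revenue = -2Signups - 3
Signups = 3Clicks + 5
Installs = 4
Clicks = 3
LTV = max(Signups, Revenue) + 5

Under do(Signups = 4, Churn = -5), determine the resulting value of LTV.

Setting Signups = 4, Churn = -5 by intervention discards those variables' equations.
Revenue = -2Signups - 3  [with Signups=4]  = -11
LTV = max(Signups, Revenue) + 5  [with Signups=4, Revenue=-11]  = 9

9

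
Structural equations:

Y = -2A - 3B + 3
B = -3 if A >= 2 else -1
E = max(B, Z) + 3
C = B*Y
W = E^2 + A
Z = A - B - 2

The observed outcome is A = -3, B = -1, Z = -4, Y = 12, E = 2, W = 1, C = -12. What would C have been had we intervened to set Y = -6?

The intervention breaks the incoming arrows to Y: Y = -2A - 3B + 3 no longer applies, and Y = -6.
B = -3 if A >= 2 else -1  [with A=-3]  = -1
C = B*Y  [with B=-1, Y=-6]  = 6

6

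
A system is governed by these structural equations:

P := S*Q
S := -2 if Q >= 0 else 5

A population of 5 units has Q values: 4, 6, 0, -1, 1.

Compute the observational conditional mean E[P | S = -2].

-5.5

Conditioning on S=-2 selects the 4 unit(s) with Q ∈ {4, 6, 0, 1}. Their P values: -8, -12, 0, -2. Mean = -5.5.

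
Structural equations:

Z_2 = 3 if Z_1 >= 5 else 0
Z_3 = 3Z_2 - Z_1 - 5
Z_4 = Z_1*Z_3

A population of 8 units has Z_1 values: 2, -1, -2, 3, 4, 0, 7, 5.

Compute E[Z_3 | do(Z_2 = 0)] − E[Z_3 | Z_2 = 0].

The intervention sets Z_2=0 in all 8 units regardless of Z_1. Recomputing Z_3 per unit gives -7, -4, -3, -8, -9, -5, -12, -10; average -7.25.
Observing Z_2=0 restricts to units where Z_2's equation naturally yields 0: Z_1 ∈ {2, -1, -2, 3, 4, 0}. In that subpopulation Z_3 = -7, -4, -3, -8, -9, -5, mean -6.
Difference = -7.25 − (-6) = -1.25.

-1.25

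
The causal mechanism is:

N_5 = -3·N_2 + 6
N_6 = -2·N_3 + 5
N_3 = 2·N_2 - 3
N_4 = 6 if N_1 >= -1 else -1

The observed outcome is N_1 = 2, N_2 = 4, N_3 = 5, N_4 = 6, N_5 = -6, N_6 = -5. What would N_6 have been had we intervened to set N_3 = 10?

The intervention breaks the incoming arrows to N_3: N_3 = 2·N_2 - 3 no longer applies, and N_3 = 10.
N_6 = -2·N_3 + 5  [with N_3=10]  = -15

-15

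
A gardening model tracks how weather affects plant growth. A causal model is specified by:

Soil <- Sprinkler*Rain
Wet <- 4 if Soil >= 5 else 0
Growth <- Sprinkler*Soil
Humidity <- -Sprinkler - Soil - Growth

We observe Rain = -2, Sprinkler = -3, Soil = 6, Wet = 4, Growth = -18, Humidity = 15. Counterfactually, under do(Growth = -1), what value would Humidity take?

-2

The intervention breaks the incoming arrows to Growth: Growth <- Sprinkler*Soil no longer applies, and Growth = -1.
Soil = Sprinkler*Rain  [with Sprinkler=-3, Rain=-2]  = 6
Humidity = -Sprinkler - Soil - Growth  [with Sprinkler=-3, Soil=6, Growth=-1]  = -2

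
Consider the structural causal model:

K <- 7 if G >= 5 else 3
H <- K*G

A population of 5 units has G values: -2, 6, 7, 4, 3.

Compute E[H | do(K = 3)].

Every unit gets K=3 under the intervention. H values become -6, 18, 21, 12, 9; E[H|do(K=3)] = 10.8.

10.8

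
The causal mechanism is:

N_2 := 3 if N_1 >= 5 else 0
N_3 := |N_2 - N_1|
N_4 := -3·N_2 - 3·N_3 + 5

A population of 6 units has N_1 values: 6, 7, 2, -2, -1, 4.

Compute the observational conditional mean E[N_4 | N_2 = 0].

-1.75

Conditioning on N_2=0 selects the 4 unit(s) with N_1 ∈ {2, -2, -1, 4}. Their N_4 values: -1, -1, 2, -7. Mean = -1.75.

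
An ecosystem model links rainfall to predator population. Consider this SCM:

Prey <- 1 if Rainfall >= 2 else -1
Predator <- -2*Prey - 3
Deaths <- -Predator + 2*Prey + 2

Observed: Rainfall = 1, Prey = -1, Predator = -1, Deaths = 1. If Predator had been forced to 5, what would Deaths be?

-5

The intervention breaks the incoming arrows to Predator: Predator <- -2*Prey - 3 no longer applies, and Predator = 5.
Prey = 1 if Rainfall >= 2 else -1  [with Rainfall=1]  = -1
Deaths = -Predator + 2*Prey + 2  [with Predator=5, Prey=-1]  = -5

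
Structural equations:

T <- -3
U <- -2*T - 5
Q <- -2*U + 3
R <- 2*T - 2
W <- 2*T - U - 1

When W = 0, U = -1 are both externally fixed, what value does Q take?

5

Setting W = 0, U = -1 by intervention discards those variables' equations.
Q = -2*U + 3  [with U=-1]  = 5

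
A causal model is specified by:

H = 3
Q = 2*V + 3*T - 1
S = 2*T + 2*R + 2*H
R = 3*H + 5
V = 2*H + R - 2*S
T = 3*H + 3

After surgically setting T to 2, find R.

The intervention breaks the incoming arrows to T: T = 3*H + 3 no longer applies, and T = 2.
Since R is not a descendant of the intervened variable, it is unaffected.
R = 3*H + 5  [with H=3]  = 14

14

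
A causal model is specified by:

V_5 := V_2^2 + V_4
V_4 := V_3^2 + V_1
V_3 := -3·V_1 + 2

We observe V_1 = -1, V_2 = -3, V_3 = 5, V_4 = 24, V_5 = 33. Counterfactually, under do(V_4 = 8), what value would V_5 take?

Intervening sets V_4 = 8 and removes its equation (V_4 := V_3^2 + V_1).
V_5 = V_2^2 + V_4  [with V_2=-3, V_4=8]  = 17

17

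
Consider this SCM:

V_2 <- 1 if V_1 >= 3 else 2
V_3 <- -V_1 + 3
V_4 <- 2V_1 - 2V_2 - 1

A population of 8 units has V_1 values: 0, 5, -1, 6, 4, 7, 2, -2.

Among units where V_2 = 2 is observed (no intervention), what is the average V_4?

Conditioning on V_2=2 selects the 4 unit(s) with V_1 ∈ {0, -1, 2, -2}. Their V_4 values: -5, -7, -1, -9. Mean = -5.5.

-5.5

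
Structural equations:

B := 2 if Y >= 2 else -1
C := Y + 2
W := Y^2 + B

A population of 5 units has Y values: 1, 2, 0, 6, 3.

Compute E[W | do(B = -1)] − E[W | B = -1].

9.5

Under do(B=-1), B's equation is replaced by B=-1 for every unit. Per-unit W: 0, 3, -1, 35, 8. Mean = 9.
Observing B=-1 restricts to units where B's equation naturally yields -1: Y ∈ {1, 0}. In that subpopulation W = 0, -1, mean -0.5.
Difference = 9 − (-0.5) = 9.5.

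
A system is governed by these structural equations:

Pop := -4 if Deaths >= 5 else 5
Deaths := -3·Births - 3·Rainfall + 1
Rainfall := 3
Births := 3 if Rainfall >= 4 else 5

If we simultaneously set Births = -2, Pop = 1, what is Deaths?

-2

The joint intervention fixes Births = -2, Pop = 1, removing each variable's own equation.
Deaths = -3·Births - 3·Rainfall + 1  [with Births=-2, Rainfall=3]  = -2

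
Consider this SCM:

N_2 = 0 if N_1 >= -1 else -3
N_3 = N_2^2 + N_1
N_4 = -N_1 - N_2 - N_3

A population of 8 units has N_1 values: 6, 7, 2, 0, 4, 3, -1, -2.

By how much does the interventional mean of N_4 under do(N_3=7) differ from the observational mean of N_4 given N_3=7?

Every unit gets N_3=7 under the intervention. N_4 values become -13, -14, -9, -7, -11, -10, -6, -2; E[N_4|do(N_3=7)] = -9.
E[N_4|N_3=7] averages over only the 2 units with N_3=7 (N_1 = 7, -2): N_4 = -14, -2, mean -8.
Difference = -9 − (-8) = -1.

-1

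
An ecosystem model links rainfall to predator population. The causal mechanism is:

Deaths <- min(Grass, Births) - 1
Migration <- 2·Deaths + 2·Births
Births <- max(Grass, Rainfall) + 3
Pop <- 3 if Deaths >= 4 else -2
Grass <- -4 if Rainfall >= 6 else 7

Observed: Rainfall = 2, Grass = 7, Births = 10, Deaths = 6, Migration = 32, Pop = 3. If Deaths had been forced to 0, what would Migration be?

Intervening sets Deaths = 0 and removes its equation (Deaths <- min(Grass, Births) - 1).
Grass = -4 if Rainfall >= 6 else 7  [with Rainfall=2]  = 7
Births = max(Grass, Rainfall) + 3  [with Grass=7, Rainfall=2]  = 10
Migration = 2·Deaths + 2·Births  [with Deaths=0, Births=10]  = 20

20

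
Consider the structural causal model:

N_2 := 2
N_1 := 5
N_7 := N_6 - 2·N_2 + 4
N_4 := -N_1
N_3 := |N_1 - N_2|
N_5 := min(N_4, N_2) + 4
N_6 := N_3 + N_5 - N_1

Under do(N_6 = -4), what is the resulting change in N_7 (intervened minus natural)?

-1

Intervening sets N_6 = -4 and removes its equation (N_6 := N_3 + N_5 - N_1).
N_7 = N_6 - 2·N_2 + 4  [with N_6=-4, N_2=2]  = -4
Without intervention: N_3 = |N_1 - N_2|  [with N_1=5, N_2=2]  = 3; N_4 = -N_1  [with N_1=5]  = -5; N_5 = min(N_4, N_2) + 4  [with N_4=-5, N_2=2]  = -1; N_6 = N_3 + N_5 - N_1  [with N_3=3, N_5=-1, N_1=5]  = -3; N_7 = N_6 - 2·N_2 + 4  [with N_6=-3, N_2=2]  = -3.
Change = -4 − (-3) = -1.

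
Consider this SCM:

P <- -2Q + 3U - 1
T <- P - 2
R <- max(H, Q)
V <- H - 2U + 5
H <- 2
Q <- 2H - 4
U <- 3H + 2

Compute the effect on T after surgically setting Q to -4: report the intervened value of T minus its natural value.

The intervention breaks the incoming arrows to Q: Q <- 2H - 4 no longer applies, and Q = -4.
U = 3H + 2  [with H=2]  = 8
P = -2Q + 3U - 1  [with Q=-4, U=8]  = 31
T = P - 2  [with P=31]  = 29
Without intervention: U = 3H + 2  [with H=2]  = 8; Q = 2H - 4  [with H=2]  = 0; P = -2Q + 3U - 1  [with Q=0, U=8]  = 23; T = P - 2  [with P=23]  = 21.
Change = 29 − 21 = 8.

8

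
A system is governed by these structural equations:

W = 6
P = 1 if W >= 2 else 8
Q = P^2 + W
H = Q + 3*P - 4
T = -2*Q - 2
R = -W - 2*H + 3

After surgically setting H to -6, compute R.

9

Under do(H=-6), the mechanism H = Q + 3*P - 4 is discarded; H is fixed at -6.
R = -W - 2*H + 3  [with W=6, H=-6]  = 9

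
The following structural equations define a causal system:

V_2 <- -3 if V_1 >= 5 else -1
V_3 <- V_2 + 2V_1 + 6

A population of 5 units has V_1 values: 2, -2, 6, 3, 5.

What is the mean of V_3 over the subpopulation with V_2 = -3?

14

Observing V_2=-3 restricts to units where V_2's equation naturally yields -3: V_1 ∈ {6, 5}. In that subpopulation V_3 = 15, 13, mean 14.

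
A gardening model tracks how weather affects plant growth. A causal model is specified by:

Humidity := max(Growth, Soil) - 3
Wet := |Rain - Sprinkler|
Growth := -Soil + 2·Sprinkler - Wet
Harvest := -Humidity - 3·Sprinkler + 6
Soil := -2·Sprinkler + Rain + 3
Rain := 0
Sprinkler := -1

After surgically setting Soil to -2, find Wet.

1

The intervention breaks the incoming arrows to Soil: Soil := -2·Sprinkler + Rain + 3 no longer applies, and Soil = -2.
Wet is not downstream of the intervention, so its value is determined by the original equations.
Wet = |Rain - Sprinkler|  [with Rain=0, Sprinkler=-1]  = 1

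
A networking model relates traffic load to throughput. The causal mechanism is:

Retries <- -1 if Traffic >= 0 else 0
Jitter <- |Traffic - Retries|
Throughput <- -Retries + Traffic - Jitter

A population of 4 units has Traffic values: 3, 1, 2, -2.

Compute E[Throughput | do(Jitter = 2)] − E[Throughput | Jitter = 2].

Under do(Jitter=2), Jitter's equation is replaced by Jitter=2 for every unit. Per-unit Throughput: 2, 0, 1, -4. Mean = -0.25.
E[Throughput|Jitter=2] averages over only the 2 units with Jitter=2 (Traffic = 1, -2): Throughput = 0, -4, mean -2.
Difference = -0.25 − (-2) = 1.75.

1.75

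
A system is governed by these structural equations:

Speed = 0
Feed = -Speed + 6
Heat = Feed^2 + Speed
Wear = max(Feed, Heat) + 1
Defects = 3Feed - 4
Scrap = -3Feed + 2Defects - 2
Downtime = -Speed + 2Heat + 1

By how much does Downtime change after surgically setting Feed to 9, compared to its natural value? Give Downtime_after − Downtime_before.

90

Under do(Feed=9), the mechanism Feed = -Speed + 6 is discarded; Feed is fixed at 9.
Heat = Feed^2 + Speed  [with Feed=9, Speed=0]  = 81
Downtime = -Speed + 2Heat + 1  [with Speed=0, Heat=81]  = 163
Without intervention: Feed = -Speed + 6  [with Speed=0]  = 6; Heat = Feed^2 + Speed  [with Feed=6, Speed=0]  = 36; Downtime = -Speed + 2Heat + 1  [with Speed=0, Heat=36]  = 73.
Change = 163 − 73 = 90.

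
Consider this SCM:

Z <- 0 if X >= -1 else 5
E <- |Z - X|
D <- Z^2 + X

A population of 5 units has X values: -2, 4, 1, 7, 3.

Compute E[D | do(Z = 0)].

Under do(Z=0), Z's equation is replaced by Z=0 for every unit. Per-unit D: -2, 4, 1, 7, 3. Mean = 2.6.

2.6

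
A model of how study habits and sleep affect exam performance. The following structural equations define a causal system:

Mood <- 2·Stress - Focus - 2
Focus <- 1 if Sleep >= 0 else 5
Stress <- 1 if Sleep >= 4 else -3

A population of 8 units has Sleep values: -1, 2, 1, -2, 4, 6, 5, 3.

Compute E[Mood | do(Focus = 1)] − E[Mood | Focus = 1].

do(Focus=1) breaks Focus's dependence on Sleep. With Focus=1 fixed, Mood across the units is -9, -9, -9, -9, -1, -1, -1, -9, mean -6.
E[Mood|Focus=1] averages over only the 6 units with Focus=1 (Sleep = 2, 1, 4, 6, 5, 3): Mood = -9, -9, -1, -1, -1, -9, mean -5.
Difference = -6 − (-5) = -1.

-1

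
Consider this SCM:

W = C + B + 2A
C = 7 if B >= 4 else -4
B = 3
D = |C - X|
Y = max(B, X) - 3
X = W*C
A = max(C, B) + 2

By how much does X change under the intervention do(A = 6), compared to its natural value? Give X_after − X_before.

-8

do(A=6) replaces the equation A = max(C, B) + 2 with the constant A = 6.
C = 7 if B >= 4 else -4  [with B=3]  = -4
W = C + B + 2A  [with C=-4, B=3, A=6]  = 11
X = W*C  [with W=11, C=-4]  = -44
Without intervention: C = 7 if B >= 4 else -4  [with B=3]  = -4; A = max(C, B) + 2  [with C=-4, B=3]  = 5; W = C + B + 2A  [with C=-4, B=3, A=5]  = 9; X = W*C  [with W=9, C=-4]  = -36.
Change = -44 − (-36) = -8.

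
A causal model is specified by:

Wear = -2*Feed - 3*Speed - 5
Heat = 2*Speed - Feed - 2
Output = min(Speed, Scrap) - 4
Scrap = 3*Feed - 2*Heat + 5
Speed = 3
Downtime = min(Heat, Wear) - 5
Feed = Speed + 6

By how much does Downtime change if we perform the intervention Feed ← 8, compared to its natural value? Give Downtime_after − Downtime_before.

2

Under do(Feed=8), the mechanism Feed = Speed + 6 is discarded; Feed is fixed at 8.
Heat = 2*Speed - Feed - 2  [with Speed=3, Feed=8]  = -4
Wear = -2*Feed - 3*Speed - 5  [with Feed=8, Speed=3]  = -30
Downtime = min(Heat, Wear) - 5  [with Heat=-4, Wear=-30]  = -35
Without intervention: Feed = Speed + 6  [with Speed=3]  = 9; Heat = 2*Speed - Feed - 2  [with Speed=3, Feed=9]  = -5; Wear = -2*Feed - 3*Speed - 5  [with Feed=9, Speed=3]  = -32; Downtime = min(Heat, Wear) - 5  [with Heat=-5, Wear=-32]  = -37.
Change = -35 − (-37) = 2.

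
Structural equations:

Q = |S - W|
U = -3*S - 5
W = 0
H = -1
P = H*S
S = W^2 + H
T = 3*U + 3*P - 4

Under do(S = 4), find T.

-67

The intervention breaks the incoming arrows to S: S = W^2 + H no longer applies, and S = 4.
U = -3*S - 5  [with S=4]  = -17
P = H*S  [with H=-1, S=4]  = -4
T = 3*U + 3*P - 4  [with U=-17, P=-4]  = -67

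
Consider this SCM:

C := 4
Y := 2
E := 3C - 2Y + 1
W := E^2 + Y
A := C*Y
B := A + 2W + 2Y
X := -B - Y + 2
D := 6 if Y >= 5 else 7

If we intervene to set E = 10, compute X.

-216

The intervention breaks the incoming arrows to E: E := 3C - 2Y + 1 no longer applies, and E = 10.
W = E^2 + Y  [with E=10, Y=2]  = 102
A = C*Y  [with C=4, Y=2]  = 8
B = A + 2W + 2Y  [with A=8, W=102, Y=2]  = 216
X = -B - Y + 2  [with B=216, Y=2]  = -216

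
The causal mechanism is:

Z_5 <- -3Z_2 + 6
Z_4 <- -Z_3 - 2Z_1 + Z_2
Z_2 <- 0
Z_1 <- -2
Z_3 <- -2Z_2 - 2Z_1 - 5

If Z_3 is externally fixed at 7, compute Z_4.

The intervention breaks the incoming arrows to Z_3: Z_3 <- -2Z_2 - 2Z_1 - 5 no longer applies, and Z_3 = 7.
Z_4 = -Z_3 - 2Z_1 + Z_2  [with Z_3=7, Z_1=-2, Z_2=0]  = -3

-3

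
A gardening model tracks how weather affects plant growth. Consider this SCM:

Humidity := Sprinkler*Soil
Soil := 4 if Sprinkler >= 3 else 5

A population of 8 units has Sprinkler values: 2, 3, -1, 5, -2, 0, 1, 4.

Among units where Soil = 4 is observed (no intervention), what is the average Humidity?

Observing Soil=4 restricts to units where Soil's equation naturally yields 4: Sprinkler ∈ {3, 5, 4}. In that subpopulation Humidity = 12, 20, 16, mean 16.

16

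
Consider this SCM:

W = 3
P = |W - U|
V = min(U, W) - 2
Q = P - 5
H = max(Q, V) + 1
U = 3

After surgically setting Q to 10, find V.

The intervention breaks the incoming arrows to Q: Q = P - 5 no longer applies, and Q = 10.
Since V is not a descendant of the intervened variable, it is unaffected.
V = min(U, W) - 2  [with U=3, W=3]  = 1

1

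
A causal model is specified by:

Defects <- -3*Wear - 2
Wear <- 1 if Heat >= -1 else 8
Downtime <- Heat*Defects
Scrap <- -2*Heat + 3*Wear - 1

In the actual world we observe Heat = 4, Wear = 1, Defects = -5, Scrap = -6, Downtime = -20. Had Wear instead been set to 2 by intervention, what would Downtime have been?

do(Wear=2) replaces the equation Wear <- 1 if Heat >= -1 else 8 with the constant Wear = 2.
Defects = -3*Wear - 2  [with Wear=2]  = -8
Downtime = Heat*Defects  [with Heat=4, Defects=-8]  = -32

-32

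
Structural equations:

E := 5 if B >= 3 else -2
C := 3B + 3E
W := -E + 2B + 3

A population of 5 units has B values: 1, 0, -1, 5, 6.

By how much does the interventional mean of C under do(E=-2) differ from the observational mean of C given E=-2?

Every unit gets E=-2 under the intervention. C values become -3, -6, -9, 9, 12; E[C|do(E=-2)] = 0.6.
E[C|E=-2] averages over only the 3 units with E=-2 (B = 1, 0, -1): C = -3, -6, -9, mean -6.
Difference = 0.6 − (-6) = 6.6.

6.6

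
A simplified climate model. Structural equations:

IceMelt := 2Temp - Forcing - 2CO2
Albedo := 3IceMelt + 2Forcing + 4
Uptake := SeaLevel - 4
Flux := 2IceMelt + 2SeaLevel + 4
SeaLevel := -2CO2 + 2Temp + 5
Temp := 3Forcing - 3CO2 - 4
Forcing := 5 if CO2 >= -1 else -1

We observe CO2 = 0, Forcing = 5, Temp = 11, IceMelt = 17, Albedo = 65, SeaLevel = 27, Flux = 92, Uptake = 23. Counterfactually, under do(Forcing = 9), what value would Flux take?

Under do(Forcing=9), the mechanism Forcing := 5 if CO2 >= -1 else -1 is discarded; Forcing is fixed at 9.
Temp = 3Forcing - 3CO2 - 4  [with Forcing=9, CO2=0]  = 23
IceMelt = 2Temp - Forcing - 2CO2  [with Temp=23, Forcing=9, CO2=0]  = 37
SeaLevel = -2CO2 + 2Temp + 5  [with CO2=0, Temp=23]  = 51
Flux = 2IceMelt + 2SeaLevel + 4  [with IceMelt=37, SeaLevel=51]  = 180

180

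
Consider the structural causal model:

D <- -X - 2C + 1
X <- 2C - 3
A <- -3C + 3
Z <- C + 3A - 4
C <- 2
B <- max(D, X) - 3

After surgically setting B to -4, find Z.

-11

Under do(B=-4), the mechanism B <- max(D, X) - 3 is discarded; B is fixed at -4.
Since Z is not a descendant of the intervened variable, it is unaffected.
A = -3C + 3  [with C=2]  = -3
Z = C + 3A - 4  [with C=2, A=-3]  = -11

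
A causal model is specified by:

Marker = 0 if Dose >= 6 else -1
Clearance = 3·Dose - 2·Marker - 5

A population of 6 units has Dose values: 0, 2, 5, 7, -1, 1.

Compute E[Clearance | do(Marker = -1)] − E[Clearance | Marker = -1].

do(Marker=-1) breaks Marker's dependence on Dose. With Marker=-1 fixed, Clearance across the units is -3, 3, 12, 18, -6, 0, mean 4.
Observing Marker=-1 restricts to units where Marker's equation naturally yields -1: Dose ∈ {0, 2, 5, -1, 1}. In that subpopulation Clearance = -3, 3, 12, -6, 0, mean 1.2.
Difference = 4 − 1.2 = 2.8.

2.8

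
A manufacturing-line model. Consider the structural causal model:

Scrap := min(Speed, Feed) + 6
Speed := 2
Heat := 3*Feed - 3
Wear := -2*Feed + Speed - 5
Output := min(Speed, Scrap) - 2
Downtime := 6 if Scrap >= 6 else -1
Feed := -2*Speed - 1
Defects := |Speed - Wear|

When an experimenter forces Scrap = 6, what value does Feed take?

do(Scrap=6) replaces the equation Scrap := min(Speed, Feed) + 6 with the constant Scrap = 6.
Feed is not downstream of the intervention, so its value is determined by the original equations.
Feed = -2*Speed - 1  [with Speed=2]  = -5

-5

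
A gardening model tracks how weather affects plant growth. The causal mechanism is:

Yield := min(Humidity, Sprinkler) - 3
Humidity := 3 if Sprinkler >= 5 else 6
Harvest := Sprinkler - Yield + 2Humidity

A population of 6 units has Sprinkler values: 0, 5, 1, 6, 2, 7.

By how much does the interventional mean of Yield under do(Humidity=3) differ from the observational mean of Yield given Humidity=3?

-1

The intervention sets Humidity=3 in all 6 units regardless of Sprinkler. Recomputing Yield per unit gives -3, 0, -2, 0, -1, 0; average -1.
Observing Humidity=3 restricts to units where Humidity's equation naturally yields 3: Sprinkler ∈ {5, 6, 7}. In that subpopulation Yield = 0, 0, 0, mean 0.
Difference = -1 − 0 = -1.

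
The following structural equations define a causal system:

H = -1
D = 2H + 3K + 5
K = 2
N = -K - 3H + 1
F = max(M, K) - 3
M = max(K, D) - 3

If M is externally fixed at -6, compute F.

Under do(M=-6), the mechanism M = max(K, D) - 3 is discarded; M is fixed at -6.
F = max(M, K) - 3  [with M=-6, K=2]  = -1

-1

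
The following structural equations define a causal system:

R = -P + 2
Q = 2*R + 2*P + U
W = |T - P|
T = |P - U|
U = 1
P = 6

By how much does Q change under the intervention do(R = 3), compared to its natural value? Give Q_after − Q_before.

Under do(R=3), the mechanism R = -P + 2 is discarded; R is fixed at 3.
Q = 2*R + 2*P + U  [with R=3, P=6, U=1]  = 19
Without intervention: R = -P + 2  [with P=6]  = -4; Q = 2*R + 2*P + U  [with R=-4, P=6, U=1]  = 5.
Change = 19 − 5 = 14.

14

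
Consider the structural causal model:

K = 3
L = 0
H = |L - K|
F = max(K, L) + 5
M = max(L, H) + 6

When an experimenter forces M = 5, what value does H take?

3

The intervention breaks the incoming arrows to M: M = max(L, H) + 6 no longer applies, and M = 5.
Since H is not a descendant of the intervened variable, it is unaffected.
H = |L - K|  [with L=0, K=3]  = 3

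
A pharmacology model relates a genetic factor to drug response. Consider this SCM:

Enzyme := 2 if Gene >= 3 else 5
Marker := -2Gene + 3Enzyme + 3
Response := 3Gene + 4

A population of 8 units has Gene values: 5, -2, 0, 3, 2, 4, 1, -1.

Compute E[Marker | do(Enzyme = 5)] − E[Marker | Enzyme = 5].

Under do(Enzyme=5), Enzyme's equation is replaced by Enzyme=5 for every unit. Per-unit Marker: 8, 22, 18, 12, 14, 10, 16, 20. Mean = 15.
Observing Enzyme=5 restricts to units where Enzyme's equation naturally yields 5: Gene ∈ {-2, 0, 2, 1, -1}. In that subpopulation Marker = 22, 18, 14, 16, 20, mean 18.
Difference = 15 − 18 = -3.

-3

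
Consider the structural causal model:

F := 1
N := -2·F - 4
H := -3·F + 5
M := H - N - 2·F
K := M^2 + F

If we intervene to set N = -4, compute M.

4

Under do(N=-4), the mechanism N := -2·F - 4 is discarded; N is fixed at -4.
H = -3·F + 5  [with F=1]  = 2
M = H - N - 2·F  [with H=2, N=-4, F=1]  = 4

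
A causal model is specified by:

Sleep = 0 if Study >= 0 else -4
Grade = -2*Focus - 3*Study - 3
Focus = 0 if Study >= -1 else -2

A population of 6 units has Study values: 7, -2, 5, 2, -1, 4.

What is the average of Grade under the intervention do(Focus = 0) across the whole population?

-10.5

The intervention sets Focus=0 in all 6 units regardless of Study. Recomputing Grade per unit gives -24, 3, -18, -9, 0, -15; average -10.5.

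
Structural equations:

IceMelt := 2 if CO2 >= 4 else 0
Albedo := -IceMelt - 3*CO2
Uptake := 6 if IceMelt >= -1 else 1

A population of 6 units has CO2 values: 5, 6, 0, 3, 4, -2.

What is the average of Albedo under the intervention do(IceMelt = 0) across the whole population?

-8

Every unit gets IceMelt=0 under the intervention. Albedo values become -15, -18, 0, -9, -12, 6; E[Albedo|do(IceMelt=0)] = -8.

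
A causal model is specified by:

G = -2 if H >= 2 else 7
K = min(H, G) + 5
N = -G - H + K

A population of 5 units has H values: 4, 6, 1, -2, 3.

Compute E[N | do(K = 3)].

Every unit gets K=3 under the intervention. N values become 1, -1, -5, -2, 2; E[N|do(K=3)] = -1.

-1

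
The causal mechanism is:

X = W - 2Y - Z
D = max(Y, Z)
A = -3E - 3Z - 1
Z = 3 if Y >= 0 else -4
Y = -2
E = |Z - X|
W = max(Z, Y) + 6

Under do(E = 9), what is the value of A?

-16

Under do(E=9), the mechanism E = |Z - X| is discarded; E is fixed at 9.
Z = 3 if Y >= 0 else -4  [with Y=-2]  = -4
A = -3E - 3Z - 1  [with E=9, Z=-4]  = -16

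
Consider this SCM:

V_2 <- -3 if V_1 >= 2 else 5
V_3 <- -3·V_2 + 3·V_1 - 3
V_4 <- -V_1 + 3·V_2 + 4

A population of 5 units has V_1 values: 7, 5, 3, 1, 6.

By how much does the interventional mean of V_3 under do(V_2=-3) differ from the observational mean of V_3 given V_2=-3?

Under do(V_2=-3), V_2's equation is replaced by V_2=-3 for every unit. Per-unit V_3: 27, 21, 15, 9, 24. Mean = 19.2.
Conditioning on V_2=-3 selects the 4 unit(s) with V_1 ∈ {7, 5, 3, 6}. Their V_3 values: 27, 21, 15, 24. Mean = 21.75.
Difference = 19.2 − 21.75 = -2.55.

-2.55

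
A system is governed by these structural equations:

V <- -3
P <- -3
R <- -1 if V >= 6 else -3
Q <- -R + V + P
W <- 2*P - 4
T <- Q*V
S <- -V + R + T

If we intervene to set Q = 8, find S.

-24

The intervention breaks the incoming arrows to Q: Q <- -R + V + P no longer applies, and Q = 8.
R = -1 if V >= 6 else -3  [with V=-3]  = -3
T = Q*V  [with Q=8, V=-3]  = -24
S = -V + R + T  [with V=-3, R=-3, T=-24]  = -24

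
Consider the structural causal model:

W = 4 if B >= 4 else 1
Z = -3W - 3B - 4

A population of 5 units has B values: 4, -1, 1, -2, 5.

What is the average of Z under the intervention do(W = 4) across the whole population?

Every unit gets W=4 under the intervention. Z values become -28, -13, -19, -10, -31; E[Z|do(W=4)] = -20.2.

-20.2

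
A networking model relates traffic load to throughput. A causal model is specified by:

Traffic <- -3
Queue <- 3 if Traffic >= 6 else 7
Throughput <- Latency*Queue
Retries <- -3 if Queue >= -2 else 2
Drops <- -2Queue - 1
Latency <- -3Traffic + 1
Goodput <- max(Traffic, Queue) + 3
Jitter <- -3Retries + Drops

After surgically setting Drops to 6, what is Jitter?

Under do(Drops=6), the mechanism Drops <- -2Queue - 1 is discarded; Drops is fixed at 6.
Queue = 3 if Traffic >= 6 else 7  [with Traffic=-3]  = 7
Retries = -3 if Queue >= -2 else 2  [with Queue=7]  = -3
Jitter = -3Retries + Drops  [with Retries=-3, Drops=6]  = 15

15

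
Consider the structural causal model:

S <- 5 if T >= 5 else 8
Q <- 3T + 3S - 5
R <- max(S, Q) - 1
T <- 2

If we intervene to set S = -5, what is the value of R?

-6

Under do(S=-5), the mechanism S <- 5 if T >= 5 else 8 is discarded; S is fixed at -5.
Q = 3T + 3S - 5  [with T=2, S=-5]  = -14
R = max(S, Q) - 1  [with S=-5, Q=-14]  = -6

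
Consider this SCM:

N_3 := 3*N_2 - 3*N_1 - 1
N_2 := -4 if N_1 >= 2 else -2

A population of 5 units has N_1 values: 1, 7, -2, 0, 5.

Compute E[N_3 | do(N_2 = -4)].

Every unit gets N_2=-4 under the intervention. N_3 values become -16, -34, -7, -13, -28; E[N_3|do(N_2=-4)] = -19.6.

-19.6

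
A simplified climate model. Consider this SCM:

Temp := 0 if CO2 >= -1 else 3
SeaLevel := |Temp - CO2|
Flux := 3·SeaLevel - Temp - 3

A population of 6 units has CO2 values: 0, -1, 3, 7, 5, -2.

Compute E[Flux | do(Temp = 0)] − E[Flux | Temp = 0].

do(Temp=0) breaks Temp's dependence on CO2. With Temp=0 fixed, Flux across the units is -3, 0, 6, 18, 12, 3, mean 6.
Observing Temp=0 restricts to units where Temp's equation naturally yields 0: CO2 ∈ {0, -1, 3, 7, 5}. In that subpopulation Flux = -3, 0, 6, 18, 12, mean 6.6.
Difference = 6 − 6.6 = -0.6.

-0.6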